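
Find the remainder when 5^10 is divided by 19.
Use repeated squaring. Binary(10) = 1010. Walk through the bits of the exponent 10 left-to-right: at each bit after the leading one, square the running value, then multiply by 5 if the bit is 1 (always reducing mod 19):
  bit 1 = 1 (leading): start with 5.
  bit 2 = 0: square 5^2 = 25 ≡ 6 (mod 19).
  bit 3 = 1: square 6^2 = 36 ≡ 17; bit is 1, so multiply 17·5 = 85 ≡ 9 (mod 19).
  bit 4 = 0: square 9^2 = 81 ≡ 5 (mod 19).
Final value: 5^10 ≡ 5 (mod 19).

Final answer: 5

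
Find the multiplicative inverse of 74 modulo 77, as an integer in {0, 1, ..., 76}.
74^(−1) ≡ 51 (mod 77)

Apply the extended Euclidean algorithm to (77, 74), tracking rows (r, s, t) with s·77 + t·74 = r. Each division r_prev = q·r_cur + r_new produces the new row as (previous row) − q·(current row):
  row A: (77, 1, 0)   [1·77 + 0·74 = 77]
  row B: (74, 0, 1)   [0·77 + 1·74 = 74]
  77 = 1·74 + 3   → row C = row A − 1·row B = (3, 1, −1)   [check: 1·77 − 1·74 = 3]
  74 = 24·3 + 2   → row D = row B − 24·row C = (2, −24, 25)   [check: −24·77 + 25·74 = 2]
  3 = 1·2 + 1   → row E = row C − 1·row D = (1, 25, −26)   [check: 25·77 − 26·74 = 1]
  2 = 2·1 + 0   → remainder 0, stop. gcd = 1 (last nonzero row E).
The gcd is 1, so 74 is invertible mod 77. The last nonzero row gives 25·77 − 26·74 = 1, so t = −26. So 74^(−1) ≡ −26 ≡ 51 (mod 77). Verify: 74 · 51 = 3774 ≡ 1 (mod 77). ✓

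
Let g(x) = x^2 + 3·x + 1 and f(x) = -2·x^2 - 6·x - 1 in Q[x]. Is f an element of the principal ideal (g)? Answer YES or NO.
NO

In Q[x] the ideal (g) consists of all multiples of g, so f ∈ (g) iff g | f, i.e. iff the remainder of f on division by g is 0. Divide f by g (g is monic, so eliminate the leading term of the running remainder at each step):
  leading term -2·x^2: subtract (-2)·g(x) = -2·x^2 - 6·x - 2, leaving 1
The remainder r(x) = 1 ≠ 0 (and deg r < deg g), so g ∤ f, i.e. f ∉ (g).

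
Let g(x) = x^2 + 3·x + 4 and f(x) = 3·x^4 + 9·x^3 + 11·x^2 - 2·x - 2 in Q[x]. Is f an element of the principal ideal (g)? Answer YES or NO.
NO

In Q[x] the ideal (g) consists of all multiples of g, so f ∈ (g) iff g | f, i.e. iff the remainder of f on division by g is 0. Divide f by g (g is monic, so eliminate the leading term of the running remainder at each step):
  leading term 3·x^4: subtract (3·x^2)·g(x) = 3·x^4 + 9·x^3 + 12·x^2, leaving -x^2 - 2·x - 2
  leading term -x^2: subtract (-1)·g(x) = -x^2 - 3·x - 4, leaving x + 2
The remainder r(x) = x + 2 ≠ 0 (and deg r < deg g), so g ∤ f, i.e. f ∉ (g).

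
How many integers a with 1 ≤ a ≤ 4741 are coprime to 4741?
4300

The number of a ∈ {1, ..., 4741} with gcd(a, 4741) = 1 is by definition Euler's totient φ(4741). φ is multiplicative, with φ(p^e) = p^e − p^(e−1). Factorise 4741 = 11 · 431. Then
  φ(4741) = (11 − 1) · (431 − 1) = 10 · 430 = 4300.
So there are 4300 such integers.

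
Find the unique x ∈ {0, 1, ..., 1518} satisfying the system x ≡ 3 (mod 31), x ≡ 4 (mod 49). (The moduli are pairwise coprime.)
The moduli 31, 49 are pairwise coprime, so by the CRT there is a unique solution mod 31·49 = 1519.
Solve by successive substitution. Start with x ≡ 3 (mod 31).
  Combine with x ≡ 4 (mod 49): write x = 3 + 31·t and require 3 + 31·t ≡ 4 (mod 49), i.e. 31·t ≡ 4 − 3 ≡ 1 (mod 49). Since 31^(−1) ≡ 19 (mod 49), t ≡ 19·1 ≡ 19 (mod 49). So x ≡ 3 + 31·19 = 592 (mod 1519).
Unique solution in [0, 1519): x = 592.

Final answer: x ≡ 592 (mod 1519); the representative in [0, 1519) is 592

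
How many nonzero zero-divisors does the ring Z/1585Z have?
In Z/1585Z each nonzero element is either a unit (gcd with 1585 is 1) or a zero-divisor (gcd > 1). The number of units is φ(1585): factorise 1585 = 5 · 317, so φ(1585) = (5 − 1) · (317 − 1) = 4 · 316 = 1264. The nonzero elements number 1585 − 1 = 1584. Hence the nonzero zero-divisors number 1584 − 1264 = 320.

Final answer: Z/1585Z has 320 nonzero zero-divisors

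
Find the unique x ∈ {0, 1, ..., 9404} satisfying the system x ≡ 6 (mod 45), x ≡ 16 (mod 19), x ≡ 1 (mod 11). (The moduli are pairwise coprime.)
x ≡ 3246 (mod 9405); the representative in [0, 9405) is 3246

The moduli 45, 19, 11 are pairwise coprime, so by the CRT there is a unique solution mod 45·19·11 = 9405.
Solve by successive substitution. Start with x ≡ 6 (mod 45).
  Combine with x ≡ 16 (mod 19): write x = 6 + 45·t and require 6 + 45·t ≡ 16 (mod 19), i.e. 45·t ≡ 16 − 6 ≡ 10 (mod 19). Since 45^(−1) ≡ 11 (mod 19) (45 ≡ 7 (mod 19)), t ≡ 11·10 ≡ 15 (mod 19). So x ≡ 6 + 45·15 = 681 (mod 855).
  Combine with x ≡ 1 (mod 11): write x = 681 + 855·t and require 681 + 855·t ≡ 1 (mod 11), i.e. 855·t ≡ 1 − 681 ≡ 2 (mod 11). Since 855^(−1) ≡ 7 (mod 11) (855 ≡ 8 (mod 11)), t ≡ 7·2 ≡ 3 (mod 11). So x ≡ 681 + 855·3 = 3246 (mod 9405).
Unique solution in [0, 9405): x = 3246.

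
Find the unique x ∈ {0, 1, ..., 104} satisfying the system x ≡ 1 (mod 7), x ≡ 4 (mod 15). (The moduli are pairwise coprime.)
The moduli 7, 15 are pairwise coprime, so by the CRT there is a unique solution mod 7·15 = 105.
Solve by successive substitution. Start with x ≡ 1 (mod 7).
  Combine with x ≡ 4 (mod 15): write x = 1 + 7·t and require 1 + 7·t ≡ 4 (mod 15), i.e. 7·t ≡ 4 − 1 ≡ 3 (mod 15). Since 7^(−1) ≡ 13 (mod 15), t ≡ 13·3 ≡ 9 (mod 15). So x ≡ 1 + 7·9 = 64 (mod 105).
Unique solution in [0, 105): x = 64.

Final answer: x ≡ 64 (mod 105); the representative in [0, 105) is 64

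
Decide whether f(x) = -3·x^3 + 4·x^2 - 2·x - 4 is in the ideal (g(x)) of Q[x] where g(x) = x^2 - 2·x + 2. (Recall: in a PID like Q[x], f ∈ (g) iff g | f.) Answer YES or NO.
YES

In Q[x] the ideal (g) consists of all multiples of g, so f ∈ (g) iff g | f, i.e. iff the remainder of f on division by g is 0. Divide f by g (g is monic, so eliminate the leading term of the running remainder at each step):
  leading term -3·x^3: subtract (-3·x)·g(x) = -3·x^3 + 6·x^2 - 6·x, leaving -2·x^2 + 4·x - 4
  leading term -2·x^2: subtract (-2)·g(x) = -2·x^2 + 4·x - 4, leaving 0
The remainder is 0, so f(x) = g(x) · h(x) with h(x) = -3·x - 2. Hence g | f, i.e. f ∈ (g).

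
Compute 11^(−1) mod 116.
Apply the extended Euclidean algorithm to (116, 11), tracking rows (r, s, t) with s·116 + t·11 = r. Each division r_prev = q·r_cur + r_new produces the new row as (previous row) − q·(current row):
  row A: (116, 1, 0)   [1·116 + 0·11 = 116]
  row B: (11, 0, 1)   [0·116 + 1·11 = 11]
  116 = 10·11 + 6   → row C = row A − 10·row B = (6, 1, −10)   [check: 1·116 − 10·11 = 6]
  11 = 1·6 + 5   → row D = row B − 1·row C = (5, −1, 11)   [check: −1·116 + 11·11 = 5]
  6 = 1·5 + 1   → row E = row C − 1·row D = (1, 2, −21)   [check: 2·116 − 21·11 = 1]
  5 = 5·1 + 0   → remainder 0, stop. gcd = 1 (last nonzero row E).
The gcd is 1, so 11 is invertible mod 116. The last nonzero row gives 2·116 − 21·11 = 1, so t = −21. So 11^(−1) ≡ −21 ≡ 95 (mod 116). Verify: 11 · 95 = 1045 ≡ 1 (mod 116). ✓

Final answer: 11^(−1) ≡ 95 (mod 116)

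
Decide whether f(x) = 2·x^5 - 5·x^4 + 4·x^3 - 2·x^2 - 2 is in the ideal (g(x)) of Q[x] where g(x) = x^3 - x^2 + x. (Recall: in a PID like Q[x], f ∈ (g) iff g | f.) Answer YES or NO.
NO

In Q[x] the ideal (g) consists of all multiples of g, so f ∈ (g) iff g | f, i.e. iff the remainder of f on division by g is 0. Divide f by g (g is monic, so eliminate the leading term of the running remainder at each step):
  leading term 2·x^5: subtract (2·x^2)·g(x) = 2·x^5 - 2·x^4 + 2·x^3, leaving -3·x^4 + 2·x^3 - 2·x^2 - 2
  leading term -3·x^4: subtract (-3·x)·g(x) = -3·x^4 + 3·x^3 - 3·x^2, leaving -x^3 + x^2 - 2
  leading term -x^3: subtract (-1)·g(x) = -x^3 + x^2 - x, leaving x - 2
The remainder r(x) = x - 2 ≠ 0 (and deg r < deg g), so g ∤ f, i.e. f ∉ (g).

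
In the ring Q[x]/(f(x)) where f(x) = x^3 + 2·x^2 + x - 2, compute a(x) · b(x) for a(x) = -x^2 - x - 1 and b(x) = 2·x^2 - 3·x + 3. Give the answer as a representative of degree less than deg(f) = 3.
a · b ≡ -10·x^2 - 9·x + 7 (mod f(x))

First multiply in Q[x] without reducing: a · b = -2·x^4 + x^3 - 2·x^2 - 3. Now divide by f(x) = x^3 + 2·x^2 + x - 2, eliminating the leading term at each step:
  leading term -2·x^4: subtract (-2·x)·f(x) = -2·x^4 - 4·x^3 - 2·x^2 + 4·x, leaving 5·x^3 - 4·x - 3
  leading term 5·x^3: subtract (5)·f(x) = 5·x^3 + 10·x^2 + 5·x - 10, leaving -10·x^2 - 9·x + 7
The degree is now < 3, so this is the remainder. Hence a · b ≡ -10·x^2 - 9·x + 7 in Q[x]/(f).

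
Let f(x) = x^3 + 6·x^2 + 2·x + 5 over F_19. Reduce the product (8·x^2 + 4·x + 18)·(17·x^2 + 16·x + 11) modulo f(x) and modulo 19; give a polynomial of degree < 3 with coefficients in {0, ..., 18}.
Multiply as integer polynomials: a · b = 136·x^4 + 196·x^3 + 458·x^2 + 332·x + 198. Reducing coefficients mod 19: a · b ≡ 3·x^4 + 6·x^3 + 2·x^2 + 9·x + 8. Now divide by f(x) = x^3 + 6·x^2 + 2·x + 5 in F_19[x], eliminating the leading term at each step:
  leading term 3·x^4: subtract (3·x)·f(x) = 3·x^4 + 18·x^3 + 6·x^2 + 15·x, leaving 7·x^3 + 15·x^2 + 13·x + 8 (coefficients mod 19)
  leading term 7·x^3: subtract (7)·f(x) = 7·x^3 + 4·x^2 + 14·x + 16, leaving 11·x^2 + 18·x + 11 (coefficients mod 19)
The degree is now < 3, so this is the remainder. Hence a · b ≡ 11·x^2 + 18·x + 11 in F_19[x]/(f).

Final answer: a · b ≡ 11·x^2 + 18·x + 11 (mod f(x))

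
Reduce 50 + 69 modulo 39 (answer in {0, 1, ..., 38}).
2

Reduce the summands first: 50 ≡ 11, 69 ≡ 30 (mod 39), so 50 + 69 ≡ 11 + 30 (mod 39). 11 + 30 = 41; 41 = 1·39 + 2, so (50 + 69) mod 39 = 2.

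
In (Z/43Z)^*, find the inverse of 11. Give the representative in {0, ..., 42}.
11^(−1) ≡ 4 (mod 43)

Apply the extended Euclidean algorithm to (43, 11), tracking rows (r, s, t) with s·43 + t·11 = r. Each division r_prev = q·r_cur + r_new produces the new row as (previous row) − q·(current row):
  row A: (43, 1, 0)   [1·43 + 0·11 = 43]
  row B: (11, 0, 1)   [0·43 + 1·11 = 11]
  43 = 3·11 + 10   → row C = row A − 3·row B = (10, 1, −3)   [check: 1·43 − 3·11 = 10]
  11 = 1·10 + 1   → row D = row B − 1·row C = (1, −1, 4)   [check: −1·43 + 4·11 = 1]
  10 = 10·1 + 0   → remainder 0, stop. gcd = 1 (last nonzero row D).
The gcd is 1, so 11 is invertible mod 43. The last nonzero row gives −1·43 + 4·11 = 1, so t = 4. So 11^(−1) ≡ 4 (mod 43). Verify: 11 · 4 = 44 ≡ 1 (mod 43). ✓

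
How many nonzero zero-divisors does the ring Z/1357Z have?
Z/1357Z has 80 nonzero zero-divisors

In Z/1357Z each nonzero element is either a unit (gcd with 1357 is 1) or a zero-divisor (gcd > 1). The number of units is φ(1357): factorise 1357 = 23 · 59, so φ(1357) = (23 − 1) · (59 − 1) = 22 · 58 = 1276. The nonzero elements number 1357 − 1 = 1356. Hence the nonzero zero-divisors number 1356 − 1276 = 80.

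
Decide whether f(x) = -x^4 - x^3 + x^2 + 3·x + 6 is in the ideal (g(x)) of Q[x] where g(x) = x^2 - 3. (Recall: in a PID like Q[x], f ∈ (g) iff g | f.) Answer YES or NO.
YES

In Q[x] the ideal (g) consists of all multiples of g, so f ∈ (g) iff g | f, i.e. iff the remainder of f on division by g is 0. Divide f by g (g is monic, so eliminate the leading term of the running remainder at each step):
  leading term -x^4: subtract (-x^2)·g(x) = -x^4 + 3·x^2, leaving -x^3 - 2·x^2 + 3·x + 6
  leading term -x^3: subtract (-x)·g(x) = -x^3 + 3·x, leaving 6 - 2·x^2
  leading term -2·x^2: subtract (-2)·g(x) = 6 - 2·x^2, leaving 0
The remainder is 0, so f(x) = g(x) · h(x) with h(x) = -x^2 - x - 2. Hence g | f, i.e. f ∈ (g).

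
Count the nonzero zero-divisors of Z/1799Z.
In Z/1799Z each nonzero element is either a unit (gcd with 1799 is 1) or a zero-divisor (gcd > 1). The number of units is φ(1799): factorise 1799 = 7 · 257, so φ(1799) = (7 − 1) · (257 − 1) = 6 · 256 = 1536. The nonzero elements number 1799 − 1 = 1798. Hence the nonzero zero-divisors number 1798 − 1536 = 262.

Final answer: Z/1799Z has 262 nonzero zero-divisors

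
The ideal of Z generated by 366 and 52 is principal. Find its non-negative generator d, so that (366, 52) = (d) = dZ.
(366, 52) = (2); d = 2

In the PID Z, (a, b) is generated by gcd(a, b). Compute gcd(366, 52) with the extended Euclidean algorithm, tracking rows (r, s, t) with s·366 + t·52 = r:
  row A: (366, 1, 0)   [1·366 + 0·52 = 366]
  row B: (52, 0, 1)   [0·366 + 1·52 = 52]
  366 = 7·52 + 2   → row C = row A − 7·row B = (2, 1, −7)   [check: 1·366 − 7·52 = 2]
  52 = 26·2 + 0   → remainder 0, stop. gcd = 2 (last nonzero row C).
So gcd(366, 52) = 2, with Bézout identity 1·366 − 7·52 = 2. Containment (⊇): the Bézout identity exhibits 2 as an element of (366, 52), giving (2) ⊆ (366, 52). Containment (⊆): since 2 | 366 and 2 | 52 (366 = 2·183, 52 = 2·26), every Z-linear combination of 366 and 52 is divisible by 2, so (366, 52) ⊆ (2). Therefore (366, 52) = (2), d = 2.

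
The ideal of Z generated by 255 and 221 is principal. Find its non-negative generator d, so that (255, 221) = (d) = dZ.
In the PID Z, (a, b) is generated by gcd(a, b). Compute gcd(255, 221) with the extended Euclidean algorithm, tracking rows (r, s, t) with s·255 + t·221 = r:
  row A: (255, 1, 0)   [1·255 + 0·221 = 255]
  row B: (221, 0, 1)   [0·255 + 1·221 = 221]
  255 = 1·221 + 34   → row C = row A − 1·row B = (34, 1, −1)   [check: 1·255 − 1·221 = 34]
  221 = 6·34 + 17   → row D = row B − 6·row C = (17, −6, 7)   [check: −6·255 + 7·221 = 17]
  34 = 2·17 + 0   → remainder 0, stop. gcd = 17 (last nonzero row D).
So gcd(255, 221) = 17, with Bézout identity −6·255 + 7·221 = 17. Containment (⊇): the Bézout identity exhibits 17 as an element of (255, 221), giving (17) ⊆ (255, 221). Containment (⊆): since 17 | 255 and 17 | 221 (255 = 17·15, 221 = 17·13), every Z-linear combination of 255 and 221 is divisible by 17, so (255, 221) ⊆ (17). Therefore (255, 221) = (17), d = 17.

Final answer: (255, 221) = (17); d = 17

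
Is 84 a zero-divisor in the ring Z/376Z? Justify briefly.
gcd(84, 376) = 4 > 1, so 84 is not a unit in Z/376Z. In Z/nZ every nonzero non-unit is a zero-divisor: explicitly, take b = 376/gcd = 94 ≠ 0 (mod 376); then 84·94 = 7896 = 21·376, i.e. 84·94 ≡ 0 (mod 376). So 84 is a zero-divisor.

Final answer: YES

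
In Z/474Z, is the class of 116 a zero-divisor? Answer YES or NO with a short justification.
gcd(116, 474) = 2 > 1, so 116 is not a unit in Z/474Z. In Z/nZ every nonzero non-unit is a zero-divisor: explicitly, take b = 474/gcd = 237 ≠ 0 (mod 474); then 116·237 = 27492 = 58·474, i.e. 116·237 ≡ 0 (mod 474). So 116 is a zero-divisor.

Final answer: YES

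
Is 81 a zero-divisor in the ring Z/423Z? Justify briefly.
YES

gcd(81, 423) = 9 > 1, so 81 is not a unit in Z/423Z. In Z/nZ every nonzero non-unit is a zero-divisor: explicitly, take b = 423/gcd = 47 ≠ 0 (mod 423); then 81·47 = 3807 = 9·423, i.e. 81·47 ≡ 0 (mod 423). So 81 is a zero-divisor.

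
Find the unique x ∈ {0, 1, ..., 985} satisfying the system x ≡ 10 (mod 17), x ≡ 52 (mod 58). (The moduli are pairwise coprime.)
x ≡ 690 (mod 986); the representative in [0, 986) is 690

The moduli 17, 58 are pairwise coprime, so by the CRT there is a unique solution mod 17·58 = 986.
Solve by successive substitution. Start with x ≡ 10 (mod 17).
  Combine with x ≡ 52 (mod 58): write x = 10 + 17·t and require 10 + 17·t ≡ 52 (mod 58), i.e. 17·t ≡ 52 − 10 ≡ 42 (mod 58). Since 17^(−1) ≡ 41 (mod 58), t ≡ 41·42 ≡ 40 (mod 58). So x ≡ 10 + 17·40 = 690 (mod 986).
Unique solution in [0, 986): x = 690.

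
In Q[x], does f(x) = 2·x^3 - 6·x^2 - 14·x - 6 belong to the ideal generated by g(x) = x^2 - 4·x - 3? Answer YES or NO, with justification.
YES

In Q[x] the ideal (g) consists of all multiples of g, so f ∈ (g) iff g | f, i.e. iff the remainder of f on division by g is 0. Divide f by g (g is monic, so eliminate the leading term of the running remainder at each step):
  leading term 2·x^3: subtract (2·x)·g(x) = 2·x^3 - 8·x^2 - 6·x, leaving 2·x^2 - 8·x - 6
  leading term 2·x^2: subtract (2)·g(x) = 2·x^2 - 8·x - 6, leaving 0
The remainder is 0, so f(x) = g(x) · h(x) with h(x) = 2·x + 2. Hence g | f, i.e. f ∈ (g).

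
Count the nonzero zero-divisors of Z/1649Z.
Z/1649Z has 112 nonzero zero-divisors

In Z/1649Z each nonzero element is either a unit (gcd with 1649 is 1) or a zero-divisor (gcd > 1). The number of units is φ(1649): factorise 1649 = 17 · 97, so φ(1649) = (17 − 1) · (97 − 1) = 16 · 96 = 1536. The nonzero elements number 1649 − 1 = 1648. Hence the nonzero zero-divisors number 1648 − 1536 = 112.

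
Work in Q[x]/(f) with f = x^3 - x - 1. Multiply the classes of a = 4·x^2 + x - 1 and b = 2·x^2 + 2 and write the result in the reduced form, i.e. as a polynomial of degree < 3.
a · b ≡ 14·x^2 + 12·x (mod f(x))

First multiply in Q[x] without reducing: a · b = 8·x^4 + 2·x^3 + 6·x^2 + 2·x - 2. Now divide by f(x) = x^3 - x - 1, eliminating the leading term at each step:
  leading term 8·x^4: subtract (8·x)·f(x) = 8·x^4 - 8·x^2 - 8·x, leaving 2·x^3 + 14·x^2 + 10·x - 2
  leading term 2·x^3: subtract (2)·f(x) = 2·x^3 - 2·x - 2, leaving 14·x^2 + 12·x
The degree is now < 3, so this is the remainder. Hence a · b ≡ 14·x^2 + 12·x in Q[x]/(f).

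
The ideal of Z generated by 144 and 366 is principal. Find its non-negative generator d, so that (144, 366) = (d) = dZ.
In the PID Z, (a, b) is generated by gcd(a, b). Compute gcd(366, 144) with the extended Euclidean algorithm, tracking rows (r, s, t) with s·366 + t·144 = r:
  row A: (366, 1, 0)   [1·366 + 0·144 = 366]
  row B: (144, 0, 1)   [0·366 + 1·144 = 144]
  366 = 2·144 + 78   → row C = row A − 2·row B = (78, 1, −2)   [check: 1·366 − 2·144 = 78]
  144 = 1·78 + 66   → row D = row B − 1·row C = (66, −1, 3)   [check: −1·366 + 3·144 = 66]
  78 = 1·66 + 12   → row E = row C − 1·row D = (12, 2, −5)   [check: 2·366 − 5·144 = 12]
  66 = 5·12 + 6   → row F = row D − 5·row E = (6, −11, 28)   [check: −11·366 + 28·144 = 6]
  12 = 2·6 + 0   → remainder 0, stop. gcd = 6 (last nonzero row F).
So gcd(144, 366) = 6, with Bézout identity −11·366 + 28·144 = 6. Containment (⊇): the Bézout identity exhibits 6 as an element of (144, 366), giving (6) ⊆ (144, 366). Containment (⊆): since 6 | 144 and 6 | 366 (144 = 6·24, 366 = 6·61), every Z-linear combination of 144 and 366 is divisible by 6, so (144, 366) ⊆ (6). Therefore (144, 366) = (6), d = 6.

Final answer: (144, 366) = (6); d = 6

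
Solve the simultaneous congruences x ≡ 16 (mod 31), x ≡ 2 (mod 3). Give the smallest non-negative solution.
x ≡ 47 (mod 93); the representative in [0, 93) is 47

The moduli 31, 3 are pairwise coprime, so by the CRT there is a unique solution mod 31·3 = 93.
Solve by successive substitution. Start with x ≡ 16 (mod 31).
  Combine with x ≡ 2 (mod 3): write x = 16 + 31·t and require 16 + 31·t ≡ 2 (mod 3), i.e. 31·t ≡ 2 − 16 ≡ 1 (mod 3). Since 31^(−1) ≡ 1 (mod 3) (31 ≡ 1 (mod 3)), t ≡ 1·1 ≡ 1 (mod 3). So x ≡ 16 + 31·1 = 47 (mod 93).
Unique solution in [0, 93): x = 47.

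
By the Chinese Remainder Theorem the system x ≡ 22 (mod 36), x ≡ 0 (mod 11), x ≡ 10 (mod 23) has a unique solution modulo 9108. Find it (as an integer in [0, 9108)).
x ≡ 6358 (mod 9108); the representative in [0, 9108) is 6358

The moduli 36, 11, 23 are pairwise coprime, so by the CRT there is a unique solution mod 36·11·23 = 9108.
Solve by successive substitution. Start with x ≡ 22 (mod 36).
  Combine with x ≡ 0 (mod 11): write x = 22 + 36·t and require 22 + 36·t ≡ 0 (mod 11), i.e. 36·t ≡ 0 − 22 ≡ 0 (mod 11). Since 36^(−1) ≡ 4 (mod 11) (36 ≡ 3 (mod 11)), t ≡ 4·0 ≡ 0 (mod 11). So x ≡ 22 + 36·0 = 22 (mod 396).
  Combine with x ≡ 10 (mod 23): write x = 22 + 396·t and require 22 + 396·t ≡ 10 (mod 23), i.e. 396·t ≡ 10 − 22 ≡ 11 (mod 23). Since 396^(−1) ≡ 14 (mod 23) (396 ≡ 5 (mod 23)), t ≡ 14·11 ≡ 16 (mod 23). So x ≡ 22 + 396·16 = 6358 (mod 9108).
Unique solution in [0, 9108): x = 6358.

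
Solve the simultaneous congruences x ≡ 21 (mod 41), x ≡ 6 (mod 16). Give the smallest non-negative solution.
x ≡ 390 (mod 656); the representative in [0, 656) is 390

The moduli 41, 16 are pairwise coprime, so by the CRT there is a unique solution mod 41·16 = 656.
Solve by successive substitution. Start with x ≡ 21 (mod 41).
  Combine with x ≡ 6 (mod 16): write x = 21 + 41·t and require 21 + 41·t ≡ 6 (mod 16), i.e. 41·t ≡ 6 − 21 ≡ 1 (mod 16). Since 41^(−1) ≡ 9 (mod 16) (41 ≡ 9 (mod 16)), t ≡ 9·1 ≡ 9 (mod 16). So x ≡ 21 + 41·9 = 390 (mod 656).
Unique solution in [0, 656): x = 390.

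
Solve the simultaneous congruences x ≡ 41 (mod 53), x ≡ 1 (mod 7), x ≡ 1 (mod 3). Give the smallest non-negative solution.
x ≡ 253 (mod 1113); the representative in [0, 1113) is 253

The moduli 53, 7, 3 are pairwise coprime, so by the CRT there is a unique solution mod 53·7·3 = 1113.
Solve by successive substitution. Start with x ≡ 41 (mod 53).
  Combine with x ≡ 1 (mod 7): write x = 41 + 53·t and require 41 + 53·t ≡ 1 (mod 7), i.e. 53·t ≡ 1 − 41 ≡ 2 (mod 7). Since 53^(−1) ≡ 2 (mod 7) (53 ≡ 4 (mod 7)), t ≡ 2·2 ≡ 4 (mod 7). So x ≡ 41 + 53·4 = 253 (mod 371).
  Combine with x ≡ 1 (mod 3): write x = 253 + 371·t and require 253 + 371·t ≡ 1 (mod 3), i.e. 371·t ≡ 1 − 253 ≡ 0 (mod 3). Since 371^(−1) ≡ 2 (mod 3) (371 ≡ 2 (mod 3)), t ≡ 2·0 ≡ 0 (mod 3). So x ≡ 253 + 371·0 = 253 (mod 1113).
Unique solution in [0, 1113): x = 253.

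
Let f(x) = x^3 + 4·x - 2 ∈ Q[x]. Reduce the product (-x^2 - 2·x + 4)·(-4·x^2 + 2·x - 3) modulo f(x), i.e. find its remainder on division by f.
a · b ≡ -33·x^2 - 2·x (mod f(x))

First multiply in Q[x] without reducing: a · b = 4·x^4 + 6·x^3 - 17·x^2 + 14·x - 12. Now divide by f(x) = x^3 + 4·x - 2, eliminating the leading term at each step:
  leading term 4·x^4: subtract (4·x)·f(x) = 4·x^4 + 16·x^2 - 8·x, leaving 6·x^3 - 33·x^2 + 22·x - 12
  leading term 6·x^3: subtract (6)·f(x) = 6·x^3 + 24·x - 12, leaving -33·x^2 - 2·x
The degree is now < 3, so this is the remainder. Hence a · b ≡ -33·x^2 - 2·x in Q[x]/(f).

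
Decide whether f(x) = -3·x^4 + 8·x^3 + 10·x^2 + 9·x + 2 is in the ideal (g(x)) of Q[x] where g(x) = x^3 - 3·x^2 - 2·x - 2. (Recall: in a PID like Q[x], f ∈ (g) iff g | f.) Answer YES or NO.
NO

In Q[x] the ideal (g) consists of all multiples of g, so f ∈ (g) iff g | f, i.e. iff the remainder of f on division by g is 0. Divide f by g (g is monic, so eliminate the leading term of the running remainder at each step):
  leading term -3·x^4: subtract (-3·x)·g(x) = -3·x^4 + 9·x^3 + 6·x^2 + 6·x, leaving -x^3 + 4·x^2 + 3·x + 2
  leading term -x^3: subtract (-1)·g(x) = -x^3 + 3·x^2 + 2·x + 2, leaving x^2 + x
The remainder r(x) = x^2 + x ≠ 0 (and deg r < deg g), so g ∤ f, i.e. f ∉ (g).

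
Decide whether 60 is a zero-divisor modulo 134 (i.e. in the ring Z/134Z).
gcd(60, 134) = 2 > 1, so 60 is not a unit in Z/134Z. In Z/nZ every nonzero non-unit is a zero-divisor: explicitly, take b = 134/gcd = 67 ≠ 0 (mod 134); then 60·67 = 4020 = 30·134, i.e. 60·67 ≡ 0 (mod 134). So 60 is a zero-divisor.

Final answer: YES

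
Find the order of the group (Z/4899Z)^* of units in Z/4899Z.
(Z/4899Z)^* consists of the classes a with gcd(a, 4899) = 1, so its order is φ(4899). φ is multiplicative, with φ(p^e) = p^e − p^(e−1). Factorise 4899 = 3 · 23 · 71. Then
  φ(4899) = (3 − 1) · (23 − 1) · (71 − 1) = 2 · 22 · 70 = 3080.
Thus |(Z/4899Z)^*| = 3080.

Final answer: |(Z/4899Z)^*| = 3080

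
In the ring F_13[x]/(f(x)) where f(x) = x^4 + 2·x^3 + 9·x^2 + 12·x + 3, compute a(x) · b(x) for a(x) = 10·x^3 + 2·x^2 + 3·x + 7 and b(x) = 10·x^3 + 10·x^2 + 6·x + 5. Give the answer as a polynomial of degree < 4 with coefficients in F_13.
a · b ≡ 6·x^3 + 6·x^2 + 5·x + 1 (mod f(x))

Multiply as integer polynomials: a · b = 100·x^6 + 120·x^5 + 110·x^4 + 162·x^3 + 98·x^2 + 57·x + 35. Reducing coefficients mod 13: a · b ≡ 9·x^6 + 3·x^5 + 6·x^4 + 6·x^3 + 7·x^2 + 5·x + 9. Now divide by f(x) = x^4 + 2·x^3 + 9·x^2 + 12·x + 3 in F_13[x], eliminating the leading term at each step:
  leading term 9·x^6: subtract (9·x^2)·f(x) = 9·x^6 + 5·x^5 + 3·x^4 + 4·x^3 + x^2, leaving 11·x^5 + 3·x^4 + 2·x^3 + 6·x^2 + 5·x + 9 (coefficients mod 13)
  leading term 11·x^5: subtract (11·x)·f(x) = 11·x^5 + 9·x^4 + 8·x^3 + 2·x^2 + 7·x, leaving 7·x^4 + 7·x^3 + 4·x^2 + 11·x + 9 (coefficients mod 13)
  leading term 7·x^4: subtract (7)·f(x) = 7·x^4 + x^3 + 11·x^2 + 6·x + 8, leaving 6·x^3 + 6·x^2 + 5·x + 1 (coefficients mod 13)
The degree is now < 4, so this is the remainder. Hence a · b ≡ 6·x^3 + 6·x^2 + 5·x + 1 in F_13[x]/(f).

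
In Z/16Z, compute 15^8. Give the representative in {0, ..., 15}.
1

Use repeated squaring. Binary(8) = 1000. Walk through the bits of the exponent 8 left-to-right: at each bit after the leading one, square the running value, then multiply by 15 if the bit is 1 (always reducing mod 16):
  bit 1 = 1 (leading): start with 15.
  bit 2 = 0: square 15^2 = 225 ≡ 1 (mod 16).
  bit 3 = 0: square 1^2 = 1 (mod 16).
  bit 4 = 0: square 1^2 = 1 (mod 16).
Final value: 15^8 ≡ 1 (mod 16).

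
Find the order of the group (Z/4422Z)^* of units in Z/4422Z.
(Z/4422Z)^* consists of the classes a with gcd(a, 4422) = 1, so its order is φ(4422). φ is multiplicative, with φ(p^e) = p^e − p^(e−1). Factorise 4422 = 2 · 3 · 11 · 67. Then
  φ(4422) = (2 − 1) · (3 − 1) · (11 − 1) · (67 − 1) = 1 · 2 · 10 · 66 = 1320.
Thus |(Z/4422Z)^*| = 1320.

Final answer: |(Z/4422Z)^*| = 1320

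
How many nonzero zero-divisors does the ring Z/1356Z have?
Z/1356Z has 907 nonzero zero-divisors

In Z/1356Z each nonzero element is either a unit (gcd with 1356 is 1) or a zero-divisor (gcd > 1). The number of units is φ(1356): factorise 1356 = 2^2 · 3 · 113, so φ(1356) = (2^2 − 2^1) · (3 − 1) · (113 − 1) = 2 · 2 · 112 = 448. The nonzero elements number 1356 − 1 = 1355. Hence the nonzero zero-divisors number 1355 − 448 = 907.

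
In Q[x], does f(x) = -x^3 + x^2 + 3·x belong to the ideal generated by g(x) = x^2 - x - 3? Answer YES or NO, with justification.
In Q[x] the ideal (g) consists of all multiples of g, so f ∈ (g) iff g | f, i.e. iff the remainder of f on division by g is 0. Divide f by g (g is monic, so eliminate the leading term of the running remainder at each step):
  leading term -x^3: subtract (-x)·g(x) = -x^3 + x^2 + 3·x, leaving 0
The remainder is 0, so f(x) = g(x) · h(x) with h(x) = -x. Hence g | f, i.e. f ∈ (g).

Final answer: YES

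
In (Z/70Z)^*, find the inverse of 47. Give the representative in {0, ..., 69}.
47^(−1) ≡ 3 (mod 70)

Apply the extended Euclidean algorithm to (70, 47), tracking rows (r, s, t) with s·70 + t·47 = r. Each division r_prev = q·r_cur + r_new produces the new row as (previous row) − q·(current row):
  row A: (70, 1, 0)   [1·70 + 0·47 = 70]
  row B: (47, 0, 1)   [0·70 + 1·47 = 47]
  70 = 1·47 + 23   → row C = row A − 1·row B = (23, 1, −1)   [check: 1·70 − 1·47 = 23]
  47 = 2·23 + 1   → row D = row B − 2·row C = (1, −2, 3)   [check: −2·70 + 3·47 = 1]
  23 = 23·1 + 0   → remainder 0, stop. gcd = 1 (last nonzero row D).
The gcd is 1, so 47 is invertible mod 70. The last nonzero row gives −2·70 + 3·47 = 1, so t = 3. So 47^(−1) ≡ 3 (mod 70). Verify: 47 · 3 = 141 ≡ 1 (mod 70). ✓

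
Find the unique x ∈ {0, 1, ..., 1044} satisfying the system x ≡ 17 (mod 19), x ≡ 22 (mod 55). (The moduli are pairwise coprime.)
x ≡ 682 (mod 1045); the representative in [0, 1045) is 682

The moduli 19, 55 are pairwise coprime, so by the CRT there is a unique solution mod 19·55 = 1045.
Solve by successive substitution. Start with x ≡ 17 (mod 19).
  Combine with x ≡ 22 (mod 55): write x = 17 + 19·t and require 17 + 19·t ≡ 22 (mod 55), i.e. 19·t ≡ 22 − 17 ≡ 5 (mod 55). Since 19^(−1) ≡ 29 (mod 55), t ≡ 29·5 ≡ 35 (mod 55). So x ≡ 17 + 19·35 = 682 (mod 1045).
Unique solution in [0, 1045): x = 682.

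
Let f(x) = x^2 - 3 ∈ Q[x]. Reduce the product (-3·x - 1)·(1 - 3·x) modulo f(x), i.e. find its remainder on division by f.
First multiply in Q[x] without reducing: a · b = 9·x^2 - 1. Now divide by f(x) = x^2 - 3, eliminating the leading term at each step:
  leading term 9·x^2: subtract (9)·f(x) = 9·x^2 - 27, leaving 26
The degree is now < 2, so this is the remainder. Hence a · b ≡ 26 in Q[x]/(f).

Final answer: a · b ≡ 26 (mod f(x))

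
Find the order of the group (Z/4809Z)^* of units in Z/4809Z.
(Z/4809Z)^* consists of the classes a with gcd(a, 4809) = 1, so its order is φ(4809). φ is multiplicative, with φ(p^e) = p^e − p^(e−1). Factorise 4809 = 3 · 7 · 229. Then
  φ(4809) = (3 − 1) · (7 − 1) · (229 − 1) = 2 · 6 · 228 = 2736.
Thus |(Z/4809Z)^*| = 2736.

Final answer: |(Z/4809Z)^*| = 2736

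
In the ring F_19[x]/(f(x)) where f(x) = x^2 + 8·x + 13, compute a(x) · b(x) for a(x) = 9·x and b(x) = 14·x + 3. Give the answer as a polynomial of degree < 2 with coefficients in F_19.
a · b ≡ 7·x + 15 (mod f(x))

Multiply as integer polynomials: a · b = 126·x^2 + 27·x. Reducing coefficients mod 19: a · b ≡ 12·x^2 + 8·x. Now divide by f(x) = x^2 + 8·x + 13 in F_19[x], eliminating the leading term at each step:
  leading term 12·x^2: subtract (12)·f(x) = 12·x^2 + x + 4, leaving 7·x + 15 (coefficients mod 19)
The degree is now < 2, so this is the remainder. Hence a · b ≡ 7·x + 15 in F_19[x]/(f).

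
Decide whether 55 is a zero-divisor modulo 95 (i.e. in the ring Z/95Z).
gcd(55, 95) = 5 > 1, so 55 is not a unit in Z/95Z. In Z/nZ every nonzero non-unit is a zero-divisor: explicitly, take b = 95/gcd = 19 ≠ 0 (mod 95); then 55·19 = 1045 = 11·95, i.e. 55·19 ≡ 0 (mod 95). So 55 is a zero-divisor.

Final answer: YES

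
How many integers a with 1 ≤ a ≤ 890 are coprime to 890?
352

The number of a ∈ {1, ..., 890} with gcd(a, 890) = 1 is by definition Euler's totient φ(890). φ is multiplicative, with φ(p^e) = p^e − p^(e−1). Factorise 890 = 2 · 5 · 89. Then
  φ(890) = (2 − 1) · (5 − 1) · (89 − 1) = 1 · 4 · 88 = 352.
So there are 352 such integers.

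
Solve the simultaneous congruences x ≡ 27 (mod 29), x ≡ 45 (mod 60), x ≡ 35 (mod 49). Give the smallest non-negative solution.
x ≡ 53445 (mod 85260); the representative in [0, 85260) is 53445

The moduli 29, 60, 49 are pairwise coprime, so by the CRT there is a unique solution mod 29·60·49 = 85260.
Solve by successive substitution. Start with x ≡ 27 (mod 29).
  Combine with x ≡ 45 (mod 60): write x = 27 + 29·t and require 27 + 29·t ≡ 45 (mod 60), i.e. 29·t ≡ 45 − 27 ≡ 18 (mod 60). Since 29^(−1) ≡ 29 (mod 60), t ≡ 29·18 ≡ 42 (mod 60). So x ≡ 27 + 29·42 = 1245 (mod 1740).
  Combine with x ≡ 35 (mod 49): write x = 1245 + 1740·t and require 1245 + 1740·t ≡ 35 (mod 49), i.e. 1740·t ≡ 35 − 1245 ≡ 15 (mod 49). Since 1740^(−1) ≡ 2 (mod 49) (1740 ≡ 25 (mod 49)), t ≡ 2·15 ≡ 30 (mod 49). So x ≡ 1245 + 1740·30 = 53445 (mod 85260).
Unique solution in [0, 85260): x = 53445.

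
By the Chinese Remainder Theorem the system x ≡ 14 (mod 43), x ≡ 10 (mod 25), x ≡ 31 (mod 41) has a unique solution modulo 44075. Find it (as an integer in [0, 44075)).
x ≡ 41810 (mod 44075); the representative in [0, 44075) is 41810

The moduli 43, 25, 41 are pairwise coprime, so by the CRT there is a unique solution mod 43·25·41 = 44075.
Solve by successive substitution. Start with x ≡ 14 (mod 43).
  Combine with x ≡ 10 (mod 25): write x = 14 + 43·t and require 14 + 43·t ≡ 10 (mod 25), i.e. 43·t ≡ 10 − 14 ≡ 21 (mod 25). Since 43^(−1) ≡ 7 (mod 25) (43 ≡ 18 (mod 25)), t ≡ 7·21 ≡ 22 (mod 25). So x ≡ 14 + 43·22 = 960 (mod 1075).
  Combine with x ≡ 31 (mod 41): write x = 960 + 1075·t and require 960 + 1075·t ≡ 31 (mod 41), i.e. 1075·t ≡ 31 − 960 ≡ 14 (mod 41). Since 1075^(−1) ≡ 32 (mod 41) (1075 ≡ 9 (mod 41)), t ≡ 32·14 ≡ 38 (mod 41). So x ≡ 960 + 1075·38 = 41810 (mod 44075).
Unique solution in [0, 44075): x = 41810.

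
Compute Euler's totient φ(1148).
φ is multiplicative, with φ(p^e) = p^e − p^(e−1). Factorise 1148 = 2^2 · 7 · 41. Then
  φ(1148) = (2^2 − 2^1) · (7 − 1) · (41 − 1) = 2 · 6 · 40 = 480.

Final answer: φ(1148) = 480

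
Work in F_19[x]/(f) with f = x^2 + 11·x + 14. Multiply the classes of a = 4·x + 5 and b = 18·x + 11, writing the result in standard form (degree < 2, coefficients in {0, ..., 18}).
a · b ≡ 7·x + 16 (mod f(x))

Multiply as integer polynomials: a · b = 72·x^2 + 134·x + 55. Reducing coefficients mod 19: a · b ≡ 15·x^2 + x + 17. Now divide by f(x) = x^2 + 11·x + 14 in F_19[x], eliminating the leading term at each step:
  leading term 15·x^2: subtract (15)·f(x) = 15·x^2 + 13·x + 1, leaving 7·x + 16 (coefficients mod 19)
The degree is now < 2, so this is the remainder. Hence a · b ≡ 7·x + 16 in F_19[x]/(f).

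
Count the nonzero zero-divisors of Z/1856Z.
In Z/1856Z each nonzero element is either a unit (gcd with 1856 is 1) or a zero-divisor (gcd > 1). The number of units is φ(1856): factorise 1856 = 2^6 · 29, so φ(1856) = (2^6 − 2^5) · (29 − 1) = 32 · 28 = 896. The nonzero elements number 1856 − 1 = 1855. Hence the nonzero zero-divisors number 1855 − 896 = 959.

Final answer: Z/1856Z has 959 nonzero zero-divisors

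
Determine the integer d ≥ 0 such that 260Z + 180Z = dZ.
In the PID Z, (a, b) is generated by gcd(a, b). Compute gcd(260, 180) with the extended Euclidean algorithm, tracking rows (r, s, t) with s·260 + t·180 = r:
  row A: (260, 1, 0)   [1·260 + 0·180 = 260]
  row B: (180, 0, 1)   [0·260 + 1·180 = 180]
  260 = 1·180 + 80   → row C = row A − 1·row B = (80, 1, −1)   [check: 1·260 − 1·180 = 80]
  180 = 2·80 + 20   → row D = row B − 2·row C = (20, −2, 3)   [check: −2·260 + 3·180 = 20]
  80 = 4·20 + 0   → remainder 0, stop. gcd = 20 (last nonzero row D).
So gcd(260, 180) = 20, with Bézout identity −2·260 + 3·180 = 20. Containment (⊇): the Bézout identity exhibits 20 as an element of (260, 180), giving (20) ⊆ (260, 180). Containment (⊆): since 20 | 260 and 20 | 180 (260 = 20·13, 180 = 20·9), every Z-linear combination of 260 and 180 is divisible by 20, so (260, 180) ⊆ (20). Therefore (260, 180) = (20), d = 20.

Final answer: (260, 180) = (20); d = 20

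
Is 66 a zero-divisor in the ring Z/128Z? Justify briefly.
YES

gcd(66, 128) = 2 > 1, so 66 is not a unit in Z/128Z. In Z/nZ every nonzero non-unit is a zero-divisor: explicitly, take b = 128/gcd = 64 ≠ 0 (mod 128); then 66·64 = 4224 = 33·128, i.e. 66·64 ≡ 0 (mod 128). So 66 is a zero-divisor.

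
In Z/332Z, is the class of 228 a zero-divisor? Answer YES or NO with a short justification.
YES

gcd(228, 332) = 4 > 1, so 228 is not a unit in Z/332Z. In Z/nZ every nonzero non-unit is a zero-divisor: explicitly, take b = 332/gcd = 83 ≠ 0 (mod 332); then 228·83 = 18924 = 57·332, i.e. 228·83 ≡ 0 (mod 332). So 228 is a zero-divisor.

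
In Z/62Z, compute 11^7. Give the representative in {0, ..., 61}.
13

Use repeated squaring. Binary(7) = 111. Walk through the bits of the exponent 7 left-to-right: at each bit after the leading one, square the running value, then multiply by 11 if the bit is 1 (always reducing mod 62):
  bit 1 = 1 (leading): start with 11.
  bit 2 = 1: square 11^2 = 121 ≡ 59; bit is 1, so multiply 59·11 = 649 ≡ 29 (mod 62).
  bit 3 = 1: square 29^2 = 841 ≡ 35; bit is 1, so multiply 35·11 = 385 ≡ 13 (mod 62).
Final value: 11^7 ≡ 13 (mod 62).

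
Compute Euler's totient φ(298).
φ is multiplicative, with φ(p^e) = p^e − p^(e−1). Factorise 298 = 2 · 149. Then
  φ(298) = (2 − 1) · (149 − 1) = 1 · 148 = 148.

Final answer: φ(298) = 148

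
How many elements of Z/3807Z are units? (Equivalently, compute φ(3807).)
Z/3807Z has φ(3807) = 2484 units

An element a ∈ Z/3807Z is a unit iff gcd(a, 3807) = 1, so the number of units is φ(3807). φ is multiplicative, with φ(p^e) = p^e − p^(e−1). Factorise 3807 = 3^4 · 47. Then
  φ(3807) = (3^4 − 3^3) · (47 − 1) = 54 · 46 = 2484.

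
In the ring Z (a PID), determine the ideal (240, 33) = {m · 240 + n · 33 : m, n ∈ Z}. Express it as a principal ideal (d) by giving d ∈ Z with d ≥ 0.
In the PID Z, (a, b) is generated by gcd(a, b). Compute gcd(240, 33) with the extended Euclidean algorithm, tracking rows (r, s, t) with s·240 + t·33 = r:
  row A: (240, 1, 0)   [1·240 + 0·33 = 240]
  row B: (33, 0, 1)   [0·240 + 1·33 = 33]
  240 = 7·33 + 9   → row C = row A − 7·row B = (9, 1, −7)   [check: 1·240 − 7·33 = 9]
  33 = 3·9 + 6   → row D = row B − 3·row C = (6, −3, 22)   [check: −3·240 + 22·33 = 6]
  9 = 1·6 + 3   → row E = row C − 1·row D = (3, 4, −29)   [check: 4·240 − 29·33 = 3]
  6 = 2·3 + 0   → remainder 0, stop. gcd = 3 (last nonzero row E).
So gcd(240, 33) = 3, with Bézout identity 4·240 − 29·33 = 3. Containment (⊇): the Bézout identity exhibits 3 as an element of (240, 33), giving (3) ⊆ (240, 33). Containment (⊆): since 3 | 240 and 3 | 33 (240 = 3·80, 33 = 3·11), every Z-linear combination of 240 and 33 is divisible by 3, so (240, 33) ⊆ (3). Therefore (240, 33) = (3), d = 3.

Final answer: (240, 33) = (3); d = 3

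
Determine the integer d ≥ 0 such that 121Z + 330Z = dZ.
(121, 330) = (11); d = 11

In the PID Z, (a, b) is generated by gcd(a, b). Compute gcd(330, 121) with the extended Euclidean algorithm, tracking rows (r, s, t) with s·330 + t·121 = r:
  row A: (330, 1, 0)   [1·330 + 0·121 = 330]
  row B: (121, 0, 1)   [0·330 + 1·121 = 121]
  330 = 2·121 + 88   → row C = row A − 2·row B = (88, 1, −2)   [check: 1·330 − 2·121 = 88]
  121 = 1·88 + 33   → row D = row B − 1·row C = (33, −1, 3)   [check: −1·330 + 3·121 = 33]
  88 = 2·33 + 22   → row E = row C − 2·row D = (22, 3, −8)   [check: 3·330 − 8·121 = 22]
  33 = 1·22 + 11   → row F = row D − 1·row E = (11, −4, 11)   [check: −4·330 + 11·121 = 11]
  22 = 2·11 + 0   → remainder 0, stop. gcd = 11 (last nonzero row F).
So gcd(121, 330) = 11, with Bézout identity −4·330 + 11·121 = 11. Containment (⊇): the Bézout identity exhibits 11 as an element of (121, 330), giving (11) ⊆ (121, 330). Containment (⊆): since 11 | 121 and 11 | 330 (121 = 11·11, 330 = 11·30), every Z-linear combination of 121 and 330 is divisible by 11, so (121, 330) ⊆ (11). Therefore (121, 330) = (11), d = 11.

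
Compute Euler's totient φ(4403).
φ(4403) = 3456

φ is multiplicative, with φ(p^e) = p^e − p^(e−1). Factorise 4403 = 7 · 17 · 37. Then
  φ(4403) = (7 − 1) · (17 − 1) · (37 − 1) = 6 · 16 · 36 = 3456.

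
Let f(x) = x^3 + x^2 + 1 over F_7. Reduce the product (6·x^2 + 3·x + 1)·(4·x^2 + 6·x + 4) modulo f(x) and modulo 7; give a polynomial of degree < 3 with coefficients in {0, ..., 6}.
Multiply as integer polynomials: a · b = 24·x^4 + 48·x^3 + 46·x^2 + 18·x + 4. Reducing coefficients mod 7: a · b ≡ 3·x^4 + 6·x^3 + 4·x^2 + 4·x + 4. Now divide by f(x) = x^3 + x^2 + 1 in F_7[x], eliminating the leading term at each step:
  leading term 3·x^4: subtract (3·x)·f(x) = 3·x^4 + 3·x^3 + 3·x, leaving 3·x^3 + 4·x^2 + x + 4 (coefficients mod 7)
  leading term 3·x^3: subtract (3)·f(x) = 3·x^3 + 3·x^2 + 3, leaving x^2 + x + 1 (coefficients mod 7)
The degree is now < 3, so this is the remainder. Hence a · b ≡ x^2 + x + 1 in F_7[x]/(f).

Final answer: a · b ≡ x^2 + x + 1 (mod f(x))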